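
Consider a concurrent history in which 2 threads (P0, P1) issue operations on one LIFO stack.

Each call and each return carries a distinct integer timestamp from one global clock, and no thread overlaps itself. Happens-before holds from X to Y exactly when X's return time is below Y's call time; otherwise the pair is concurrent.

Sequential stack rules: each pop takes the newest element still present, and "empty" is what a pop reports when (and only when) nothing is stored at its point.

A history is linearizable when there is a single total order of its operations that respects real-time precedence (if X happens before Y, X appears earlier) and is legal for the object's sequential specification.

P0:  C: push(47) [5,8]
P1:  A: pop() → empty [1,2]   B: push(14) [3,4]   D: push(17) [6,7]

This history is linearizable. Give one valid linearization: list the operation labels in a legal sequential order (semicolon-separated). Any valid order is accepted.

A; B; C; D

1. A pop() → empty, leaving stack <>
2. B push(14), leaving stack <14>
3. C push(47), leaving stack <14,47>
4. D push(17), leaving stack <14,47,17>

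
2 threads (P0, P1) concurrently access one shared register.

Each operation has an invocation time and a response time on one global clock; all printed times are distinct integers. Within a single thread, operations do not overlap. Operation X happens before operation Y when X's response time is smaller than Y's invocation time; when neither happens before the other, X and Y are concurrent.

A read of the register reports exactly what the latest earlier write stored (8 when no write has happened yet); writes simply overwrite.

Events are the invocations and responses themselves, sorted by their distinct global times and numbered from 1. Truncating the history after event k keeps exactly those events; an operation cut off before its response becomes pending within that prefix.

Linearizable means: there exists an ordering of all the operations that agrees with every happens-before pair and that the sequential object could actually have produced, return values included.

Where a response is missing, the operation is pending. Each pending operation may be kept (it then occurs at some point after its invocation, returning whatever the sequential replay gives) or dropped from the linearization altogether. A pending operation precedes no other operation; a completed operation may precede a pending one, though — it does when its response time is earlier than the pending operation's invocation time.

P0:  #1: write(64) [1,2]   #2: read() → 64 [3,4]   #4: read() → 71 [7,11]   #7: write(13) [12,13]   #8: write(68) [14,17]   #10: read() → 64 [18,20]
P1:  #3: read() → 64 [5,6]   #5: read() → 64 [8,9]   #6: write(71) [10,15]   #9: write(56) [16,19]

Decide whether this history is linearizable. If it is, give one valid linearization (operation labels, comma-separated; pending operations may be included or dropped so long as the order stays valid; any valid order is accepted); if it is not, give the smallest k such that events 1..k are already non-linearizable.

not linearizable — minimal violating prefix: 20 events

prefix check: 1..19 passes, 1..20 fails once #10's time-20 response joins
no legal order exists: 19 real-time-consistent candidates over 10 completed register operations, all rejected
take #1, #2, #3, #4, #5, #6, #7, #8, #9, #10: step 4 already fails, because #4 read() → 71 cannot occur there
take #1, #2, #3, #4, #5, #6, #7, #8, #10, #9: step 4 already fails, because #4 read() → 71 cannot occur there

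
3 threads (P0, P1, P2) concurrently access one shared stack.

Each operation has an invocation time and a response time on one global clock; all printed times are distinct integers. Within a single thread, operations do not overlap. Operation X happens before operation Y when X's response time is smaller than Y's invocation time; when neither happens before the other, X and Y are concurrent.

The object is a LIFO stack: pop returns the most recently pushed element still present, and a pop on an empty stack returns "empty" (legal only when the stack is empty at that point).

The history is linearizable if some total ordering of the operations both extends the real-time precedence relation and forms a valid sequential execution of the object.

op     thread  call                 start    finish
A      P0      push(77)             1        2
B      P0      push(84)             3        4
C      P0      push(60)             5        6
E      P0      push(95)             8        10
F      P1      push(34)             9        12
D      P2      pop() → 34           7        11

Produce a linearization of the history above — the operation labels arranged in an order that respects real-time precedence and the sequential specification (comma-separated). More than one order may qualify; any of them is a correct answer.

1. A push(77), leaving stack <77>
2. B push(84), leaving stack <77,84>
3. C push(60), leaving stack <77,84,60>
4. E push(95), leaving stack <77,84,60,95>
5. F push(34), leaving stack <77,84,60,95,34>
6. D pop() → 34, leaving stack <77,84,60,95>

A, B, C, E, F, D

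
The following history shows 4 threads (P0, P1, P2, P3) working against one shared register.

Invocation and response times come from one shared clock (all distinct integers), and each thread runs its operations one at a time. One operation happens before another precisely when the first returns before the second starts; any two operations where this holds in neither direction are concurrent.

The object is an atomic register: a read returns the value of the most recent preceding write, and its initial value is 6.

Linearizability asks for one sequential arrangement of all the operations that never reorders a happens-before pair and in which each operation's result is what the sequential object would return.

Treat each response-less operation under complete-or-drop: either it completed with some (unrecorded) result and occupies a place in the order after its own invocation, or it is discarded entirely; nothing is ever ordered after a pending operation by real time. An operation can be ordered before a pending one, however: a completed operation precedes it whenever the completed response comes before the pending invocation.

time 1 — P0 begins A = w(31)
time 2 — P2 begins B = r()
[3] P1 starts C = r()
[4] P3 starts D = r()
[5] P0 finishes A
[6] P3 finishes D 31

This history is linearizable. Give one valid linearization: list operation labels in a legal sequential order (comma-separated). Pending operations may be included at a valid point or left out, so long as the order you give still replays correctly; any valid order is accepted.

step 1: A w(31) — value 31
step 2: B r() (pending, included) — value 31
step 3: C r() (pending, included) — value 31
step 4: D r() → 31 — value 31

A, B, C, D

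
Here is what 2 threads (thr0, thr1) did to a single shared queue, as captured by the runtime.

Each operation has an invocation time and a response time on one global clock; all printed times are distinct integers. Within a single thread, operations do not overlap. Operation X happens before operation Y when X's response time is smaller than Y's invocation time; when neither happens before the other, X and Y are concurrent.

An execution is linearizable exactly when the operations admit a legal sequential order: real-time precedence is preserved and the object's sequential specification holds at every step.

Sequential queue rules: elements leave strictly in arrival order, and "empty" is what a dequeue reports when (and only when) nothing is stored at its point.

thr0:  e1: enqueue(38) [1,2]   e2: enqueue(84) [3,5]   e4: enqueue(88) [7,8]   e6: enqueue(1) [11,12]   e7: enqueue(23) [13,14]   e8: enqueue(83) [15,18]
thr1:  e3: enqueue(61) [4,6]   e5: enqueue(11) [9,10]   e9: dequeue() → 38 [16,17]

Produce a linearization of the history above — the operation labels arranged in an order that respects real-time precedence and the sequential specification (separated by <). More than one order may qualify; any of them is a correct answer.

e1 < e2 < e3 < e4 < e5 < e6 < e7 < e8 < e9

after step 1 (e1 enqueue(38)): queue <38>
after step 2 (e2 enqueue(84)): queue <38,84>
after step 3 (e3 enqueue(61)): queue <38,84,61>
after step 4 (e4 enqueue(88)): queue <38,84,61,88>
after step 5 (e5 enqueue(11)): queue <38,84,61,88,11>
after step 6 (e6 enqueue(1)): queue <38,84,61,88,11,1>
after step 7 (e7 enqueue(23)): queue <38,84,61,88,11,1,23>
after step 8 (e8 enqueue(83)): queue <38,84,61,88,11,1,23,83>
after step 9 (e9 dequeue() → 38): queue <84,61,88,11,1,23,83>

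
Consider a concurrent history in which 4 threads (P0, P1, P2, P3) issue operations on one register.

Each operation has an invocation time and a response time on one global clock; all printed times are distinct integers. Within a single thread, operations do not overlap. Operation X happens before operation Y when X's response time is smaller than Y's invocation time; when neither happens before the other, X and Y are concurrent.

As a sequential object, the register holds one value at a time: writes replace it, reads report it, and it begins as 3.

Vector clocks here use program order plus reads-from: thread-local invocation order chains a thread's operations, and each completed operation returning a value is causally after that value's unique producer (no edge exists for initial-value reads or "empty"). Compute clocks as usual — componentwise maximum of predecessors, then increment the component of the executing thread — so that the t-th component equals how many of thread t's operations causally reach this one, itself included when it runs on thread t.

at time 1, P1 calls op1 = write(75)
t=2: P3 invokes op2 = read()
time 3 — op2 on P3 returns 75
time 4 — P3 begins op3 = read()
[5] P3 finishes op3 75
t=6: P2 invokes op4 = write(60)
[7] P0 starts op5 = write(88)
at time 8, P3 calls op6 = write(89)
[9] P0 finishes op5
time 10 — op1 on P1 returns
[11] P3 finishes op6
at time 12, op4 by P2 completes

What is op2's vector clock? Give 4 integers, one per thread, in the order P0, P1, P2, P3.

(0, 1, 0, 1)

op4 (invocation 6): nothing precedes it; P2's component alone gives (0, 0, 1, 0)
op1 (invocation 1): nothing precedes it; P1's component alone gives (0, 1, 0, 0)
op5 (invocation 7): nothing precedes it; P0's component alone gives (1, 0, 0, 0)
from VC(op1)=(0, 1, 0, 0), op2 (invoked 2) maxes components and bumps P3 → (0, 1, 0, 1)
from VC(op1)=(0, 1, 0, 0), VC(op2)=(0, 1, 0, 1), op3 (invoked 4) maxes components and bumps P3 → (0, 1, 0, 2)
from VC(op3)=(0, 1, 0, 2), op6 (invoked 8) maxes components and bumps P3 → (0, 1, 0, 3)
target: VC(op2) = (0, 1, 0, 1)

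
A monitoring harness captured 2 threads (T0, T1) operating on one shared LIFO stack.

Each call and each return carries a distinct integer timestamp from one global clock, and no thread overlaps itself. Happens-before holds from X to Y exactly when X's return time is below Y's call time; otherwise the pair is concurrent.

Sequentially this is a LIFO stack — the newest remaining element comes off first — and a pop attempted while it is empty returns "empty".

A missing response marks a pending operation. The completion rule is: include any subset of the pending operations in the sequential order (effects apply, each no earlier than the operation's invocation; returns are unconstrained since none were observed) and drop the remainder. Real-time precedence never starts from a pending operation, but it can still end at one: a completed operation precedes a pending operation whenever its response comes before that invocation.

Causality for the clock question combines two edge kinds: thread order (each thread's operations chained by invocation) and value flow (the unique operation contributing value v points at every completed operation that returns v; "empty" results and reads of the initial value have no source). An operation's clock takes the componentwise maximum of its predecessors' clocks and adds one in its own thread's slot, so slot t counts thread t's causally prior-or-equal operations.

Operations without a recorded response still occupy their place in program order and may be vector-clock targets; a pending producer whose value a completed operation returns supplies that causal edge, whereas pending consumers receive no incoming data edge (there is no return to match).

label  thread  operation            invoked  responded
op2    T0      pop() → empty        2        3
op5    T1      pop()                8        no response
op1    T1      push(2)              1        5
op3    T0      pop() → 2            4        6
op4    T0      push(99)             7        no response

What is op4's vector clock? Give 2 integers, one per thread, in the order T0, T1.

(3, 1)

op1 (invocation 1): nothing precedes it; T1's component alone gives (0, 1)
op2 (invocation 2): nothing precedes it; T0's component alone gives (1, 0)
merge at op5 (invoked 8): VC(op1)=(0, 1), own-thread bump on T1 → (0, 2)
merge at op3 (invoked 4): VC(op1)=(0, 1), VC(op2)=(1, 0), own-thread bump on T0 → (2, 1)
merge at op4 (invoked 7): VC(op3)=(2, 1), own-thread bump on T0 → (3, 1)
target: VC(op4) = (3, 1)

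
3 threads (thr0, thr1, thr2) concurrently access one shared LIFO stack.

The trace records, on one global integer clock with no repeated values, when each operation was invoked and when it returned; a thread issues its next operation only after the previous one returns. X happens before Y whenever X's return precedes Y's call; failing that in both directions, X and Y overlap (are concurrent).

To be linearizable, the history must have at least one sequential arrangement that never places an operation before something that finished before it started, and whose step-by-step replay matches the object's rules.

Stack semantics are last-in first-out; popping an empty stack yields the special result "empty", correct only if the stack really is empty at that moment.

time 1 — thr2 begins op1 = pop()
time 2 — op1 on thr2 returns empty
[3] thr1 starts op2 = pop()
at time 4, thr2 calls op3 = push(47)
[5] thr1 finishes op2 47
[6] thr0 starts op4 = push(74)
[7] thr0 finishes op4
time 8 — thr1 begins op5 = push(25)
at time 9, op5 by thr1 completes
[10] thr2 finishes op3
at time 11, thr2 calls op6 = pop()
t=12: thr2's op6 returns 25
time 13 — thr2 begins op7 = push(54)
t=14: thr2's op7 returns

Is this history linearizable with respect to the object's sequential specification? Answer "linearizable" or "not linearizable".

witness order: op1, op3, op2, op4, op5, op6, op7
after step 1 (op1 pop() → empty): stack <>
after step 2 (op3 push(47)): stack <47>
after step 3 (op2 pop() → 47): stack <>
after step 4 (op4 push(74)): stack <74>
after step 5 (op5 push(25)): stack <74,25>
after step 6 (op6 pop() → 25): stack <74>
after step 7 (op7 push(54)): stack <74,54>

linearizable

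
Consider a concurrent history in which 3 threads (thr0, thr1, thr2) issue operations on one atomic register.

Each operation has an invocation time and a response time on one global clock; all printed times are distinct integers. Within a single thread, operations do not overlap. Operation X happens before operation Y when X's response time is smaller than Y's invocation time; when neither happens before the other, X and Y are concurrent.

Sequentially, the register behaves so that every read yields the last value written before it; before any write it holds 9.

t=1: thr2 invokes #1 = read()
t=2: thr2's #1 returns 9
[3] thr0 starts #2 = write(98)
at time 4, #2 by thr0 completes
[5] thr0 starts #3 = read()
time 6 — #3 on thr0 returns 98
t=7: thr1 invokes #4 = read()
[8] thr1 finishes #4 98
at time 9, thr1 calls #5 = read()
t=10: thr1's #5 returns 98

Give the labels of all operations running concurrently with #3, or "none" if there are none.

#3 runs from 5 to 6; window-overlapping ops are concurrent
#1 [1,2]: before
#2 [3,4]: before
#4 [7,8]: after
#5 [9,10]: after

none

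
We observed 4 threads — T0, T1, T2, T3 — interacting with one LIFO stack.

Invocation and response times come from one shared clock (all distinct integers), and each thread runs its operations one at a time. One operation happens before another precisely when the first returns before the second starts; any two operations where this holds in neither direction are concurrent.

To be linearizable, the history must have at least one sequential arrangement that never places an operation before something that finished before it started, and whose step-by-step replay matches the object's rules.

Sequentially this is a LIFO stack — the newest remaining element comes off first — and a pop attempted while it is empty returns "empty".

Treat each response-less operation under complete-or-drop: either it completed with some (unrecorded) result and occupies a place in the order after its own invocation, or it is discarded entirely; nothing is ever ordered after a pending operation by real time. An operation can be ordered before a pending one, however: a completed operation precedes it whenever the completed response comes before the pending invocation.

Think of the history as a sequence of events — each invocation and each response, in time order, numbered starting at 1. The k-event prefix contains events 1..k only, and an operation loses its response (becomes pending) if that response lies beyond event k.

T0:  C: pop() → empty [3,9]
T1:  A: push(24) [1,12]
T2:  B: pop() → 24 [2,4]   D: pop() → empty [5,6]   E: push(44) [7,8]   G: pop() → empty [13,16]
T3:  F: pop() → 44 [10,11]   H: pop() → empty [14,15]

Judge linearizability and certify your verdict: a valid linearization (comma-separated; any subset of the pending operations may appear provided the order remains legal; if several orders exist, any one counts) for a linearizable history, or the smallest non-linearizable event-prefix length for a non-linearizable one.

linearizable — witness: A, B, C, D, E, F, G, H

1. A push(24), leaving stack <24>
2. B pop() → 24, leaving stack <>
3. C pop() → empty, leaving stack <>
4. D pop() → empty, leaving stack <>
5. E push(44), leaving stack <44>
6. F pop() → 44, leaving stack <>
7. G pop() → empty, leaving stack <>
8. H pop() → empty, leaving stack <>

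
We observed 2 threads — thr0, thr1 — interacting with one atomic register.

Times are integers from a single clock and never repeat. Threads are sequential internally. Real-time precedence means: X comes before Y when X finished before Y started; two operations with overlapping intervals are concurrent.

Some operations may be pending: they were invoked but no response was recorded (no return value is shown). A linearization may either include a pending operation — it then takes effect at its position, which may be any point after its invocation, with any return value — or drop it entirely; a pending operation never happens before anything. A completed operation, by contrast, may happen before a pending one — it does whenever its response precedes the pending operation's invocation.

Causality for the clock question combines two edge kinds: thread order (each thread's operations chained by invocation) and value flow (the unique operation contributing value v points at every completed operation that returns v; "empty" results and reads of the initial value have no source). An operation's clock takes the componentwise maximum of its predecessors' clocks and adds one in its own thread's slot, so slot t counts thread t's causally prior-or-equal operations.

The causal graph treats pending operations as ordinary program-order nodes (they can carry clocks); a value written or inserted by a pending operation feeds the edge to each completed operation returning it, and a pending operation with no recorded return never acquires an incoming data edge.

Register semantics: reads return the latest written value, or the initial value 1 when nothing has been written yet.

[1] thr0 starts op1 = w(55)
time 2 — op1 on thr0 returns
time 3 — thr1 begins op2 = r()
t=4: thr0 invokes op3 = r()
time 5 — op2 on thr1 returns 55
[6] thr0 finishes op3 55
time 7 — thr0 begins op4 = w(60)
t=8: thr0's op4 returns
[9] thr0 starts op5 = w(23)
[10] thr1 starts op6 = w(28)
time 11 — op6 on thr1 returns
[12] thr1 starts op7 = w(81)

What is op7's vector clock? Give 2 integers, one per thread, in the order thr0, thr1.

(1, 3)

root op op1, invoked 1: fresh clock plus thr0's own tick → (1, 0)
invoked at 3, op2 merges VC(op1)=(1, 0) and bumps thr1's slot → (1, 1)
invoked at 4, op3 merges VC(op1)=(1, 0) and bumps thr0's slot → (2, 0)
invoked at 10, op6 merges VC(op2)=(1, 1) and bumps thr1's slot → (1, 2)
invoked at 7, op4 merges VC(op3)=(2, 0) and bumps thr0's slot → (3, 0)
invoked at 12, op7 merges VC(op6)=(1, 2) and bumps thr1's slot → (1, 3)
invoked at 9, op5 merges VC(op4)=(3, 0) and bumps thr0's slot → (4, 0)
target: VC(op7) = (1, 3)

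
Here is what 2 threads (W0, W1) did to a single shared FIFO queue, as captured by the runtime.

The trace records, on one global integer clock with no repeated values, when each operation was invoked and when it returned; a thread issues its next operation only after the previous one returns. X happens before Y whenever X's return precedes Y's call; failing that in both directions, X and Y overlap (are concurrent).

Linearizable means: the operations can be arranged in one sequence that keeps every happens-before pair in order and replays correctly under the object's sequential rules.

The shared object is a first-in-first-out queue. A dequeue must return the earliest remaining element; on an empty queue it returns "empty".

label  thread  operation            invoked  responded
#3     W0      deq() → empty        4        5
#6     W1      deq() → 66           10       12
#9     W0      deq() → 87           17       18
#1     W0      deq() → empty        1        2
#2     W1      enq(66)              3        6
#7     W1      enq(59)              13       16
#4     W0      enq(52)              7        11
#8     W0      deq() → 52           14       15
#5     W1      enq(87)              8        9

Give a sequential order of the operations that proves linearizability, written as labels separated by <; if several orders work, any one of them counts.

#1 < #3 < #2 < #4 < #5 < #6 < #7 < #8 < #9

1. #1 deq() → empty, leaving queue <>
2. #3 deq() → empty, leaving queue <>
3. #2 enq(66), leaving queue <66>
4. #4 enq(52), leaving queue <66,52>
5. #5 enq(87), leaving queue <66,52,87>
6. #6 deq() → 66, leaving queue <52,87>
7. #7 enq(59), leaving queue <52,87,59>
8. #8 deq() → 52, leaving queue <87,59>
9. #9 deq() → 87, leaving queue <59>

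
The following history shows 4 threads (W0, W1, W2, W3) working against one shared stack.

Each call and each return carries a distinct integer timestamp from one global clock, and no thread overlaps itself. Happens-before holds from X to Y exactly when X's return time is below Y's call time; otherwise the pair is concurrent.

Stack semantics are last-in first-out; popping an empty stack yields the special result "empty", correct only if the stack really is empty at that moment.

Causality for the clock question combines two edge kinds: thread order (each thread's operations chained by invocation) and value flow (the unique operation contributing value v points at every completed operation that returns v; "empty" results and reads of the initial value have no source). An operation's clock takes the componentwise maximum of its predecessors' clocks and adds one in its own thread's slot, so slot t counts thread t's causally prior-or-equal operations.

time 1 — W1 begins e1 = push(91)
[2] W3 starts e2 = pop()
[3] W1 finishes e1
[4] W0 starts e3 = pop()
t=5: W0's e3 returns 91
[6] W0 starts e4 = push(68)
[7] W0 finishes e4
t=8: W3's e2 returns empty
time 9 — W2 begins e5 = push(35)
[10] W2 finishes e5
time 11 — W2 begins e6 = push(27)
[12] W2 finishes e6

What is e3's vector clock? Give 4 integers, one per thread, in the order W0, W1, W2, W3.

(1, 1, 0, 0)

no predecessors for e2 (invoked 2): W3 increments from zero → (0, 0, 0, 1)
no predecessors for e5 (invoked 9): W2 increments from zero → (0, 0, 1, 0)
no predecessors for e1 (invoked 1): W1 increments from zero → (0, 1, 0, 0)
merge at e6 (invoked 11): VC(e5)=(0, 0, 1, 0), own-thread bump on W2 → (0, 0, 2, 0)
merge at e3 (invoked 4): VC(e1)=(0, 1, 0, 0), own-thread bump on W0 → (1, 1, 0, 0)
merge at e4 (invoked 6): VC(e3)=(1, 1, 0, 0), own-thread bump on W0 → (2, 1, 0, 0)
target: VC(e3) = (1, 1, 0, 0)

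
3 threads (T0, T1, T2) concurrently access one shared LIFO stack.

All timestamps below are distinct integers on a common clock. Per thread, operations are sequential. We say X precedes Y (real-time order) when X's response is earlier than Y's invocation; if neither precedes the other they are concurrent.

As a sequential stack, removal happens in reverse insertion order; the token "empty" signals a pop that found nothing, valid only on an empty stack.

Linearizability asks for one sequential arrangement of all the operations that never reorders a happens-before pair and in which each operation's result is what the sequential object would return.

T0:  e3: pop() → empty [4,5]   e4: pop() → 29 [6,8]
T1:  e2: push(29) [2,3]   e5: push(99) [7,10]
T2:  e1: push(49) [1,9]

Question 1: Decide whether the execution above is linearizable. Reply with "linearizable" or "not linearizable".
not linearizable

through event 4 a valid linearization exists; event 5 (e3 responding at time 5) ends that
the sole real-time-consistent order of 2 completed operations fails the LIFO stack replay
every completion of the 1 pending operation (e1) was checked; none linearizes
one such order, e2, e3 (pending dropped), breaks at step 2 where e3 pop() → empty is illegal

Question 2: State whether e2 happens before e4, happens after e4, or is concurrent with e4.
before

e2 spans [2,3], e4 spans [6,8]
resp(e2)=3 < inv(e4)=6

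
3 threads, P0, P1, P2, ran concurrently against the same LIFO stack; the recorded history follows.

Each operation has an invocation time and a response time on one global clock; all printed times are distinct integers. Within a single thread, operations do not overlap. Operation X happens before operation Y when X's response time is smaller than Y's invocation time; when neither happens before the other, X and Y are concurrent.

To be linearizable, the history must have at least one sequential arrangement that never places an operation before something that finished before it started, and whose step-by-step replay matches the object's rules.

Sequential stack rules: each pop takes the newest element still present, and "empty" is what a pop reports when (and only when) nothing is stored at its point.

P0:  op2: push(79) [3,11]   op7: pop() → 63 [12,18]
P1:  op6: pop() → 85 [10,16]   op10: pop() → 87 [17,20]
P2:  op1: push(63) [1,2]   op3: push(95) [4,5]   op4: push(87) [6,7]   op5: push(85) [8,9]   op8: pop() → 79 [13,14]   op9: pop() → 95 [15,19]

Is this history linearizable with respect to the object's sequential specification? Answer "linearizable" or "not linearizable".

linearizable

one valid linearization: op1, op3, op4, op2, op5, op6, op8, op10, op9, op7
step 1: op1 push(63) — stack <63>
step 2: op3 push(95) — stack <63,95>
step 3: op4 push(87) — stack <63,95,87>
step 4: op2 push(79) — stack <63,95,87,79>
step 5: op5 push(85) — stack <63,95,87,79,85>
step 6: op6 pop() → 85 — stack <63,95,87,79>
step 7: op8 pop() → 79 — stack <63,95,87>
step 8: op10 pop() → 87 — stack <63,95>
step 9: op9 pop() → 95 — stack <63>
step 10: op7 pop() → 63 — stack <>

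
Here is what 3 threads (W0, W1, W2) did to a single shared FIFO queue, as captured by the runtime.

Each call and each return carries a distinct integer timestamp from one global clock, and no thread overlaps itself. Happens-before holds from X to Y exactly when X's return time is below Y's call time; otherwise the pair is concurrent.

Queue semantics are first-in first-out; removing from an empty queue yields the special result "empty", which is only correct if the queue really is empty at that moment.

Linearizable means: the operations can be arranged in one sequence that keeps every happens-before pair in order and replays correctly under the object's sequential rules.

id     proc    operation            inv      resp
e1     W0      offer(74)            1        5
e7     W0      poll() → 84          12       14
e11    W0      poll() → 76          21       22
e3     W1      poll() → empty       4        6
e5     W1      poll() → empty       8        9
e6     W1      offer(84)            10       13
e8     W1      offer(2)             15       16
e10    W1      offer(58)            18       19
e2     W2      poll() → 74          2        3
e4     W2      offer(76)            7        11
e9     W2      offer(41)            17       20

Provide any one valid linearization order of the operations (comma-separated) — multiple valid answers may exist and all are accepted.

e1, e2, e3, e5, e6, e4, e7, e8, e9, e10, e11

step 1: e1 offer(74) — queue <74>
step 2: e2 poll() → 74 — queue <>
step 3: e3 poll() → empty — queue <>
step 4: e5 poll() → empty — queue <>
step 5: e6 offer(84) — queue <84>
step 6: e4 offer(76) — queue <84,76>
step 7: e7 poll() → 84 — queue <76>
step 8: e8 offer(2) — queue <76,2>
step 9: e9 offer(41) — queue <76,2,41>
step 10: e10 offer(58) — queue <76,2,41,58>
step 11: e11 poll() → 76 — queue <2,41,58>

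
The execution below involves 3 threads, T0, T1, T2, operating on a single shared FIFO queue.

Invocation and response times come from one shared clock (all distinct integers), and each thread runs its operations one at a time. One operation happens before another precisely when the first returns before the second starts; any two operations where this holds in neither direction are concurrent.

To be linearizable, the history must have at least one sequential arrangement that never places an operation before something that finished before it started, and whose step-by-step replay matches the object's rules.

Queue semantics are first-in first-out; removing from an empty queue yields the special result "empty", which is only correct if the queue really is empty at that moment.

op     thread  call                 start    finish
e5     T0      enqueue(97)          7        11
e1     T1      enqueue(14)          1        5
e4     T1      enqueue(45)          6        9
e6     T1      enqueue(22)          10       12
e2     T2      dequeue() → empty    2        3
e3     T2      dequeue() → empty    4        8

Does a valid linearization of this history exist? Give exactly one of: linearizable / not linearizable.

witness order: e2, e3, e1, e4, e5, e6
step 1: e2 dequeue() → empty — queue <>
step 2: e3 dequeue() → empty — queue <>
step 3: e1 enqueue(14) — queue <14>
step 4: e4 enqueue(45) — queue <14,45>
step 5: e5 enqueue(97) — queue <14,45,97>
step 6: e6 enqueue(22) — queue <14,45,97,22>

linearizable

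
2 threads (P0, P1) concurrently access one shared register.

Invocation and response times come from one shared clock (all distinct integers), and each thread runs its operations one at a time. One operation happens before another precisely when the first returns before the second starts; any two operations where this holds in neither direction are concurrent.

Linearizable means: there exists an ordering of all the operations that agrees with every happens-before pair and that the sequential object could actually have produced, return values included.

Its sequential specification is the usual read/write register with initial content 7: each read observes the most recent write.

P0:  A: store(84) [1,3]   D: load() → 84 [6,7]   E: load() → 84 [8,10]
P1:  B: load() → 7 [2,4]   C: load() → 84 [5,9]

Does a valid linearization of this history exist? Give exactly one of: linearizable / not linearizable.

linearizable

witness order: B, A, C, D, E
1. B load() → 7, leaving value 7
2. A store(84), leaving value 84
3. C load() → 84, leaving value 84
4. D load() → 84, leaving value 84
5. E load() → 84, leaving value 84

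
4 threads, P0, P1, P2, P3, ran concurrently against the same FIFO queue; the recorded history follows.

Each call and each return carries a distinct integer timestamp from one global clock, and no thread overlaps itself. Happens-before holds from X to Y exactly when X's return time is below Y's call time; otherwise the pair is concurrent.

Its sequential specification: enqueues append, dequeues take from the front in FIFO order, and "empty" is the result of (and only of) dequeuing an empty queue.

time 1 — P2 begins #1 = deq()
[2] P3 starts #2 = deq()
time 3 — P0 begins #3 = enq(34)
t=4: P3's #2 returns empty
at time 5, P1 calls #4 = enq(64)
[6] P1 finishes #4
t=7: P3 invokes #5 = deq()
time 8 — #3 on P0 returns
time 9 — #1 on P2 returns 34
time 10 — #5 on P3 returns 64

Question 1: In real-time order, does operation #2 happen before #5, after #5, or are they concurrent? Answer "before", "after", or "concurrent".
#2 spans [2,4], #5 spans [7,10]
resp(#2)=4 < inv(#5)=7

before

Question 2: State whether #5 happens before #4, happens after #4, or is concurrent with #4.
#5 spans [7,10], #4 spans [5,6]
resp(#4)=6 < inv(#5)=7

after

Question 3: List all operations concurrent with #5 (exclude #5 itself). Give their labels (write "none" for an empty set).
concurrent with #5 ([7,10]): every op whose interval crosses 7..10
#1 [1,9]: concurrent
#2 [2,4]: before
#3 [3,8]: concurrent
#4 [5,6]: before

#1, #3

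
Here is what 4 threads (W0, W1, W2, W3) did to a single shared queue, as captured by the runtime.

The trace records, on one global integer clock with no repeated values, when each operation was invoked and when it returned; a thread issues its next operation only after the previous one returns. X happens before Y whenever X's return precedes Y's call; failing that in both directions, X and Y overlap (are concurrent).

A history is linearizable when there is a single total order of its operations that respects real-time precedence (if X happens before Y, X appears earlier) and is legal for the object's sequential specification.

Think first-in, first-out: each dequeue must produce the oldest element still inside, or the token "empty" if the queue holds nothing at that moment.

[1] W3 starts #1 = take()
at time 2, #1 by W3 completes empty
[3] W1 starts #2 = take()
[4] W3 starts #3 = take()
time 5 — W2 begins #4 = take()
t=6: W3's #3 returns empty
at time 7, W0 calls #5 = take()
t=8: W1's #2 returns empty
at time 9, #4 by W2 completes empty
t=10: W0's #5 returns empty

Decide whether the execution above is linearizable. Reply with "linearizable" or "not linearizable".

a witness: #1, #2, #3, #4, #5
step 1: #1 take() → empty — queue <>
step 2: #2 take() → empty — queue <>
step 3: #3 take() → empty — queue <>
step 4: #4 take() → empty — queue <>
step 5: #5 take() → empty — queue <>

linearizable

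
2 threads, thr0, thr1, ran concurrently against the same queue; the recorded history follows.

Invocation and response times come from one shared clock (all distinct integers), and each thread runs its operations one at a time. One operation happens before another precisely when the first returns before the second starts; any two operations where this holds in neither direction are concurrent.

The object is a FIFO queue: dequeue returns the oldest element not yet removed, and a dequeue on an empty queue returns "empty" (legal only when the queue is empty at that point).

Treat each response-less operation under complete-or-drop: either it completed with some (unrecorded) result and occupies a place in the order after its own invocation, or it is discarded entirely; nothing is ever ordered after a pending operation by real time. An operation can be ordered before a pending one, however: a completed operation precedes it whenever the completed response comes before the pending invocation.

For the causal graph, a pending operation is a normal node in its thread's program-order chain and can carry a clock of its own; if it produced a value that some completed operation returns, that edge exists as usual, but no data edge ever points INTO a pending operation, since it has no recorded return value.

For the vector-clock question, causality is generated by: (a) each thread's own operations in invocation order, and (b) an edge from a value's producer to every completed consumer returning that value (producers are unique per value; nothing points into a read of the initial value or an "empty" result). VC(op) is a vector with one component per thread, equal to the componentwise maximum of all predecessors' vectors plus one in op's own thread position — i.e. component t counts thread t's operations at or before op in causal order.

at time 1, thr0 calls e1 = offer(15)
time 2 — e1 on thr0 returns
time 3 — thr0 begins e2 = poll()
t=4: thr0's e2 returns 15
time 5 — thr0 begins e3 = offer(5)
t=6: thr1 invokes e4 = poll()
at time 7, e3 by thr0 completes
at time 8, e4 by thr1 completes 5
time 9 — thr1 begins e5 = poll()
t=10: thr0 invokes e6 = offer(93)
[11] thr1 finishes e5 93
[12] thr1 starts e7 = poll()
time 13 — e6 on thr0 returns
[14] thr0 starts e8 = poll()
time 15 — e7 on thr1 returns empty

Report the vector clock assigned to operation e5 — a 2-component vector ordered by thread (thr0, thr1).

invoked at 1, e1 has no predecessors; its own thr0 bump gives (1, 0)
e2, invoked 3, takes VC(e1)=(1, 0) under max, adds 1 for thr0 → (2, 0)
e3, invoked 5, takes VC(e2)=(2, 0) under max, adds 1 for thr0 → (3, 0)
e4, invoked 6, takes VC(e3)=(3, 0) under max, adds 1 for thr1 → (3, 1)
e6, invoked 10, takes VC(e3)=(3, 0) under max, adds 1 for thr0 → (4, 0)
e8, invoked 14, takes VC(e6)=(4, 0) under max, adds 1 for thr0 → (5, 0)
e5, invoked 9, takes VC(e4)=(3, 1), VC(e6)=(4, 0) under max, adds 1 for thr1 → (4, 2)
e7, invoked 12, takes VC(e5)=(4, 2) under max, adds 1 for thr1 → (4, 3)
target: VC(e5) = (4, 2)

(4, 2)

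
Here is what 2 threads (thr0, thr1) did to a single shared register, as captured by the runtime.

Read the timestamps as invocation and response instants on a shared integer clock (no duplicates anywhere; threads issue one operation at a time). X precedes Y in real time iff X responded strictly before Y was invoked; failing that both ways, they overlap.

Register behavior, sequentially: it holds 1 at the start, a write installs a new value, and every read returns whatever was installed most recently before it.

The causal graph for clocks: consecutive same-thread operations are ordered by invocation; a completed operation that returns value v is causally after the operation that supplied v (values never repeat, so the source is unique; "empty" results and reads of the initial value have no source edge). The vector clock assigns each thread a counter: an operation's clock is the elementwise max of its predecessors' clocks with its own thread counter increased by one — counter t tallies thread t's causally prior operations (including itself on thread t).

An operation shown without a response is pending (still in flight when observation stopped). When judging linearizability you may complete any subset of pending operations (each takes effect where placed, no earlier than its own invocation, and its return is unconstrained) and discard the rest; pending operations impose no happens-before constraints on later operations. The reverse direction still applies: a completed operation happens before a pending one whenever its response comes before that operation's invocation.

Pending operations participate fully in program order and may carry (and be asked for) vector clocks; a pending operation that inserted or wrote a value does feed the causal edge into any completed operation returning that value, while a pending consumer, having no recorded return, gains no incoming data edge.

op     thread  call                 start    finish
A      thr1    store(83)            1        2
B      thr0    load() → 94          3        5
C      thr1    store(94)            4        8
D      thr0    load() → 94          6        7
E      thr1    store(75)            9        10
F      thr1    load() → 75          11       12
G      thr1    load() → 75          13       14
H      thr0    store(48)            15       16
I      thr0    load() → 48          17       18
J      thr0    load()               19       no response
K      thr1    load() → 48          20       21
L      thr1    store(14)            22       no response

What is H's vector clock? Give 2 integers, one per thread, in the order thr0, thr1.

A (invocation 1): nothing precedes it; thr1's component alone gives (0, 1)
from VC(A)=(0, 1), C (invoked 4) maxes components and bumps thr1 → (0, 2)
from VC(C)=(0, 2), E (invoked 9) maxes components and bumps thr1 → (0, 3)
from VC(C)=(0, 2), B (invoked 3) maxes components and bumps thr0 → (1, 2)
from VC(E)=(0, 3), F (invoked 11) maxes components and bumps thr1 → (0, 4)
from VC(B)=(1, 2), VC(C)=(0, 2), D (invoked 6) maxes components and bumps thr0 → (2, 2)
from VC(E)=(0, 3), VC(F)=(0, 4), G (invoked 13) maxes components and bumps thr1 → (0, 5)
from VC(D)=(2, 2), H (invoked 15) maxes components and bumps thr0 → (3, 2)
from VC(H)=(3, 2), I (invoked 17) maxes components and bumps thr0 → (4, 2)
from VC(I)=(4, 2), J (invoked 19) maxes components and bumps thr0 → (5, 2)
from VC(G)=(0, 5), VC(H)=(3, 2), K (invoked 20) maxes components and bumps thr1 → (3, 6)
from VC(K)=(3, 6), L (invoked 22) maxes components and bumps thr1 → (3, 7)
target: VC(H) = (3, 2)

(3, 2)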